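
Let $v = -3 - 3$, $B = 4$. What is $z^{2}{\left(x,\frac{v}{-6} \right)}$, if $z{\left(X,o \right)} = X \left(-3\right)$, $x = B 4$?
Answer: $2304$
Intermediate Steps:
$v = -6$
$x = 16$ ($x = 4 \cdot 4 = 16$)
$z{\left(X,o \right)} = - 3 X$
$z^{2}{\left(x,\frac{v}{-6} \right)} = \left(\left(-3\right) 16\right)^{2} = \left(-48\right)^{2} = 2304$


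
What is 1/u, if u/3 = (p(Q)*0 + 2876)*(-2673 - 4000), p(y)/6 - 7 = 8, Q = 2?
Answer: -1/57574644 ≈ -1.7369e-8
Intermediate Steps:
p(y) = 90 (p(y) = 42 + 6*8 = 42 + 48 = 90)
u = -57574644 (u = 3*((90*0 + 2876)*(-2673 - 4000)) = 3*((0 + 2876)*(-6673)) = 3*(2876*(-6673)) = 3*(-19191548) = -57574644)
1/u = 1/(-57574644) = -1/57574644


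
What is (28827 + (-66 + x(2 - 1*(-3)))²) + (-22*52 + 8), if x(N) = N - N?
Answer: 32047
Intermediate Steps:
x(N) = 0
(28827 + (-66 + x(2 - 1*(-3)))²) + (-22*52 + 8) = (28827 + (-66 + 0)²) + (-22*52 + 8) = (28827 + (-66)²) + (-1144 + 8) = (28827 + 4356) - 1136 = 33183 - 1136 = 32047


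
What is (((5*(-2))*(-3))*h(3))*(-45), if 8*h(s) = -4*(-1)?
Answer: -675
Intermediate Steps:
h(s) = ½ (h(s) = (-4*(-1))/8 = (⅛)*4 = ½)
(((5*(-2))*(-3))*h(3))*(-45) = (((5*(-2))*(-3))*(½))*(-45) = (-10*(-3)*(½))*(-45) = (30*(½))*(-45) = 15*(-45) = -675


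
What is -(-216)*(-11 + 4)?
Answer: -1512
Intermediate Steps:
-(-216)*(-11 + 4) = -(-216)*(-7) = -18*84 = -1512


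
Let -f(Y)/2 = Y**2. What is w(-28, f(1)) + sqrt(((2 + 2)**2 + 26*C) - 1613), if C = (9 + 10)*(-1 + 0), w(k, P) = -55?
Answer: -55 + I*sqrt(2091) ≈ -55.0 + 45.727*I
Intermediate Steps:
f(Y) = -2*Y**2
C = -19 (C = 19*(-1) = -19)
w(-28, f(1)) + sqrt(((2 + 2)**2 + 26*C) - 1613) = -55 + sqrt(((2 + 2)**2 + 26*(-19)) - 1613) = -55 + sqrt((4**2 - 494) - 1613) = -55 + sqrt((16 - 494) - 1613) = -55 + sqrt(-478 - 1613) = -55 + sqrt(-2091) = -55 + I*sqrt(2091)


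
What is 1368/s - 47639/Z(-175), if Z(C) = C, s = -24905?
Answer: 237241979/871675 ≈ 272.17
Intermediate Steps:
1368/s - 47639/Z(-175) = 1368/(-24905) - 47639/(-175) = 1368*(-1/24905) - 47639*(-1/175) = -1368/24905 + 47639/175 = 237241979/871675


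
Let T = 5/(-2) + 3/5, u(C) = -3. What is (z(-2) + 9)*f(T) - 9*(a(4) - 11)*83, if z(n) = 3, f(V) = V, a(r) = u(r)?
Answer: 52176/5 ≈ 10435.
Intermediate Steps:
T = -19/10 (T = 5*(-½) + 3*(⅕) = -5/2 + ⅗ = -19/10 ≈ -1.9000)
a(r) = -3
(z(-2) + 9)*f(T) - 9*(a(4) - 11)*83 = (3 + 9)*(-19/10) - 9*(-3 - 11)*83 = 12*(-19/10) - 9*(-14)*83 = -114/5 + 126*83 = -114/5 + 10458 = 52176/5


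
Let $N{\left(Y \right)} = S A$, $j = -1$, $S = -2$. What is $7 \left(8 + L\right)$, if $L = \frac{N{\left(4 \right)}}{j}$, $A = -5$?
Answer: $-14$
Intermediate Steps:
$N{\left(Y \right)} = 10$ ($N{\left(Y \right)} = \left(-2\right) \left(-5\right) = 10$)
$L = -10$ ($L = \frac{10}{-1} = 10 \left(-1\right) = -10$)
$7 \left(8 + L\right) = 7 \left(8 - 10\right) = 7 \left(-2\right) = -14$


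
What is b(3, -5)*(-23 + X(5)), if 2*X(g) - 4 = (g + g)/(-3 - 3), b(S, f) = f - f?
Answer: 0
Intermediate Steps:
b(S, f) = 0
X(g) = 2 - g/6 (X(g) = 2 + ((g + g)/(-3 - 3))/2 = 2 + ((2*g)/(-6))/2 = 2 + ((2*g)*(-1/6))/2 = 2 + (-g/3)/2 = 2 - g/6)
b(3, -5)*(-23 + X(5)) = 0*(-23 + (2 - 1/6*5)) = 0*(-23 + (2 - 5/6)) = 0*(-23 + 7/6) = 0*(-131/6) = 0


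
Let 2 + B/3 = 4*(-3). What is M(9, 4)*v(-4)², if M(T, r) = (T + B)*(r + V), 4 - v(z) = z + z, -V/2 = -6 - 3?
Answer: -104544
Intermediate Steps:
V = 18 (V = -2*(-6 - 3) = -2*(-9) = 18)
v(z) = 4 - 2*z (v(z) = 4 - (z + z) = 4 - 2*z)
B = -42 (B = -6 + 3*(4*(-3)) = -6 + 3*(-12) = -6 - 36 = -42)
M(T, r) = (-42 + T)*(18 + r) (M(T, r) = (T - 42)*(r + 18) = (-42 + T)*(18 + r))
M(9, 4)*v(-4)² = (-756 - 42*4 + 18*9 + 9*4)*(4 - 2*(-4))² = (-756 - 168 + 162 + 36)*(4 + 8)² = -726*12² = -726*144 = -104544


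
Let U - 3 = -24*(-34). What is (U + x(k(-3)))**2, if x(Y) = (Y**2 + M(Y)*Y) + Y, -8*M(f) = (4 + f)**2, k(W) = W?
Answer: 43599609/64 ≈ 6.8124e+5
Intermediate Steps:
U = 819 (U = 3 - 24*(-34) = 3 + 816 = 819)
M(f) = -(4 + f)**2/8
x(Y) = Y + Y**2 - Y*(4 + Y)**2/8 (x(Y) = (Y**2 + (-(4 + Y)**2/8)*Y) + Y = (Y**2 - Y*(4 + Y)**2/8) + Y = Y + Y**2 - Y*(4 + Y)**2/8)
(U + x(k(-3)))**2 = (819 + (-1*(-3) - 1/8*(-3)**3))**2 = (819 + (3 - 1/8*(-27)))**2 = (819 + (3 + 27/8))**2 = (819 + 51/8)**2 = (6603/8)**2 = 43599609/64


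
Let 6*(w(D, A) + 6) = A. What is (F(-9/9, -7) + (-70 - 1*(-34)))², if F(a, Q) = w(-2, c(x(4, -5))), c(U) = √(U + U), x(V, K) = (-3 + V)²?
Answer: (252 - √2)²/36 ≈ 1744.3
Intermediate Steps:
c(U) = √2*√U (c(U) = √(2*U) = √2*√U)
w(D, A) = -6 + A/6
F(a, Q) = -6 + √2/6 (F(a, Q) = -6 + (√2*√((-3 + 4)²))/6 = -6 + (√2*√(1²))/6 = -6 + (√2*√1)/6 = -6 + (√2*1)/6 = -6 + √2/6)
(F(-9/9, -7) + (-70 - 1*(-34)))² = ((-6 + √2/6) + (-70 - 1*(-34)))² = ((-6 + √2/6) + (-70 + 34))² = ((-6 + √2/6) - 36)² = (-42 + √2/6)²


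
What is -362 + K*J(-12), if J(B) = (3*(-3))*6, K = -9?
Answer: 124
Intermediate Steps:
J(B) = -54 (J(B) = -9*6 = -54)
-362 + K*J(-12) = -362 - 9*(-54) = -362 + 486 = 124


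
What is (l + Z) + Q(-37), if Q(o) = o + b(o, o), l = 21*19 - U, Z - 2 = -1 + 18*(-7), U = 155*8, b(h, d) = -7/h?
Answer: -37104/37 ≈ -1002.8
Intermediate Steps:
U = 1240
Z = -125 (Z = 2 + (-1 + 18*(-7)) = 2 + (-1 - 126) = 2 - 127 = -125)
l = -841 (l = 21*19 - 1*1240 = 399 - 1240 = -841)
Q(o) = o - 7/o
(l + Z) + Q(-37) = (-841 - 125) + (-37 - 7/(-37)) = -966 + (-37 - 7*(-1/37)) = -966 + (-37 + 7/37) = -966 - 1362/37 = -37104/37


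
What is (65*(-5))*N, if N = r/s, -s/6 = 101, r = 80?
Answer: 13000/303 ≈ 42.904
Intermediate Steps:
s = -606 (s = -6*101 = -606)
N = -40/303 (N = 80/(-606) = 80*(-1/606) = -40/303 ≈ -0.13201)
(65*(-5))*N = (65*(-5))*(-40/303) = -325*(-40/303) = 13000/303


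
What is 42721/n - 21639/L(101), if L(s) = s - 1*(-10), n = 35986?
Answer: -257986341/1331482 ≈ -193.76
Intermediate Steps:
L(s) = 10 + s (L(s) = s + 10 = 10 + s)
42721/n - 21639/L(101) = 42721/35986 - 21639/(10 + 101) = 42721*(1/35986) - 21639/111 = 42721/35986 - 21639*1/111 = 42721/35986 - 7213/37 = -257986341/1331482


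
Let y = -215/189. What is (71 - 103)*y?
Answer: 6880/189 ≈ 36.402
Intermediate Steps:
y = -215/189 (y = -215*1/189 = -215/189 ≈ -1.1376)
(71 - 103)*y = (71 - 103)*(-215/189) = -32*(-215/189) = 6880/189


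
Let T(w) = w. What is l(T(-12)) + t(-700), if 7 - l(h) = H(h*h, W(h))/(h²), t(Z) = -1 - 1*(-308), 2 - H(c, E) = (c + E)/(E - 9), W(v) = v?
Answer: 158227/504 ≈ 313.94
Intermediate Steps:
H(c, E) = 2 - (E + c)/(-9 + E) (H(c, E) = 2 - (c + E)/(E - 9) = 2 - (E + c)/(-9 + E))
t(Z) = 307 (t(Z) = -1 + 308 = 307)
l(h) = 7 - (-18 + h - h²)/(h²*(-9 + h)) (l(h) = 7 - (-18 + h - h*h)/(-9 + h)/(h²) = 7 - (-18 + h - h²)/(-9 + h)/h² = 7 - (-18 + h - h²)/(h²*(-9 + h)))
l(T(-12)) + t(-700) = (18 - 1*(-12) - 62*(-12)² + 7*(-12)³)/((-12)²*(-9 - 12)) + 307 = (1/144)*(18 + 12 - 62*144 + 7*(-1728))/(-21) + 307 = (1/144)*(-1/21)*(18 + 12 - 8928 - 12096) + 307 = (1/144)*(-1/21)*(-20994) + 307 = 3499/504 + 307 = 158227/504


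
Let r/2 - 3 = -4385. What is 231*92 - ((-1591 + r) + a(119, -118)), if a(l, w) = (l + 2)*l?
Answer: 17208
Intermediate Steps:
a(l, w) = l*(2 + l) (a(l, w) = (2 + l)*l = l*(2 + l))
r = -8764 (r = 6 + 2*(-4385) = 6 - 8770 = -8764)
231*92 - ((-1591 + r) + a(119, -118)) = 231*92 - ((-1591 - 8764) + 119*(2 + 119)) = 21252 - (-10355 + 119*121) = 21252 - (-10355 + 14399) = 21252 - 1*4044 = 21252 - 4044 = 17208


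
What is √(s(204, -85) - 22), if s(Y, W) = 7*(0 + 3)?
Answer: I ≈ 1.0*I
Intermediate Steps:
s(Y, W) = 21 (s(Y, W) = 7*3 = 21)
√(s(204, -85) - 22) = √(21 - 22) = √(-1) = I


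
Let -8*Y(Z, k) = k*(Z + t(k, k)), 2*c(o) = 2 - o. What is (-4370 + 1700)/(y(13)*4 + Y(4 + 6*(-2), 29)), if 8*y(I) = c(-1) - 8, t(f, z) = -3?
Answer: -21360/293 ≈ -72.901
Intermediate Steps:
c(o) = 1 - o/2 (c(o) = (2 - o)/2 = 1 - o/2)
y(I) = -13/16 (y(I) = ((1 - 1/2*(-1)) - 8)/8 = ((1 + 1/2) - 8)/8 = (3/2 - 8)/8 = (1/8)*(-13/2) = -13/16)
Y(Z, k) = -k*(-3 + Z)/8 (Y(Z, k) = -k*(Z - 3)/8 = -k*(-3 + Z)/8)
(-4370 + 1700)/(y(13)*4 + Y(4 + 6*(-2), 29)) = (-4370 + 1700)/(-13/16*4 + (1/8)*29*(3 - (4 + 6*(-2)))) = -2670/(-13/4 + (1/8)*29*(3 - (4 - 12))) = -2670/(-13/4 + (1/8)*29*(3 - 1*(-8))) = -2670/(-13/4 + (1/8)*29*(3 + 8)) = -2670/(-13/4 + (1/8)*29*11) = -2670/(-13/4 + 319/8) = -2670/293/8 = -2670*8/293 = -21360/293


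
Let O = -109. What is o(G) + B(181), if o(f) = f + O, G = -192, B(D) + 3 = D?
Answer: -123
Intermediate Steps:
B(D) = -3 + D
o(f) = -109 + f (o(f) = f - 109 = -109 + f)
o(G) + B(181) = (-109 - 192) + (-3 + 181) = -301 + 178 = -123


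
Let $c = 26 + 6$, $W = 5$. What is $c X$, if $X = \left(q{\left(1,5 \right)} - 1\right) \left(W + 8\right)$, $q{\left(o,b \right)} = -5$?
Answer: $-2496$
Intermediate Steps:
$X = -78$ ($X = \left(-5 - 1\right) \left(5 + 8\right) = \left(-6\right) 13 = -78$)
$c = 32$
$c X = 32 \left(-78\right) = -2496$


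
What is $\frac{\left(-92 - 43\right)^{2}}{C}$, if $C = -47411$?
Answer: $- \frac{18225}{47411} \approx -0.3844$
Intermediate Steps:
$\frac{\left(-92 - 43\right)^{2}}{C} = \frac{\left(-92 - 43\right)^{2}}{-47411} = \left(-135\right)^{2} \left(- \frac{1}{47411}\right) = 18225 \left(- \frac{1}{47411}\right) = - \frac{18225}{47411}$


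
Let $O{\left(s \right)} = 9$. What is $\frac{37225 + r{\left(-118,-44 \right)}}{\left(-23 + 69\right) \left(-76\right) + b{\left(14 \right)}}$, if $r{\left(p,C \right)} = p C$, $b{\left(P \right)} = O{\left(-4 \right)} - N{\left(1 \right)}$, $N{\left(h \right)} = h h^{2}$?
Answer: $- \frac{42417}{3488} \approx -12.161$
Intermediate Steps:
$N{\left(h \right)} = h^{3}$
$b{\left(P \right)} = 8$ ($b{\left(P \right)} = 9 - 1^{3} = 9 - 1 = 8$)
$r{\left(p,C \right)} = C p$
$\frac{37225 + r{\left(-118,-44 \right)}}{\left(-23 + 69\right) \left(-76\right) + b{\left(14 \right)}} = \frac{37225 - -5192}{\left(-23 + 69\right) \left(-76\right) + 8} = \frac{37225 + 5192}{46 \left(-76\right) + 8} = \frac{42417}{-3496 + 8} = \frac{42417}{-3488} = 42417 \left(- \frac{1}{3488}\right) = - \frac{42417}{3488}$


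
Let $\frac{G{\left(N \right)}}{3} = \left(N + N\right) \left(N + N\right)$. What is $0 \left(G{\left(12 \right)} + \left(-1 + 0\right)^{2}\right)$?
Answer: $0$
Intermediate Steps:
$G{\left(N \right)} = 12 N^{2}$ ($G{\left(N \right)} = 3 \left(N + N\right) \left(N + N\right) = 3 \cdot 2 N 2 N = 3 \cdot 4 N^{2} = 12 N^{2}$)
$0 \left(G{\left(12 \right)} + \left(-1 + 0\right)^{2}\right) = 0 \left(12 \cdot 12^{2} + \left(-1 + 0\right)^{2}\right) = 0 \left(12 \cdot 144 + \left(-1\right)^{2}\right) = 0 \left(1728 + 1\right) = 0 \cdot 1729 = 0$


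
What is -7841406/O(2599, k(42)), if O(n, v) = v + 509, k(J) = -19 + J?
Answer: -3920703/266 ≈ -14739.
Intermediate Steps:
O(n, v) = 509 + v
-7841406/O(2599, k(42)) = -7841406/(509 + (-19 + 42)) = -7841406/(509 + 23) = -7841406/532 = -7841406*1/532 = -3920703/266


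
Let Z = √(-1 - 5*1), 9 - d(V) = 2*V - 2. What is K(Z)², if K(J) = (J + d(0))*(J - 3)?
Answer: 1137 - 624*I*√6 ≈ 1137.0 - 1528.5*I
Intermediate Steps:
d(V) = 11 - 2*V (d(V) = 9 - (2*V - 2) = 9 - (-2 + 2*V) = 9 + (2 - 2*V) = 11 - 2*V)
Z = I*√6 (Z = √(-1 - 5) = √(-6) = I*√6 ≈ 2.4495*I)
K(J) = (-3 + J)*(11 + J) (K(J) = (J + (11 - 2*0))*(J - 3) = (J + (11 + 0))*(-3 + J) = (J + 11)*(-3 + J) = (11 + J)*(-3 + J) = (-3 + J)*(11 + J))
K(Z)² = (-33 + (I*√6)² + 8*(I*√6))² = (-33 - 6 + 8*I*√6)² = (-39 + 8*I*√6)²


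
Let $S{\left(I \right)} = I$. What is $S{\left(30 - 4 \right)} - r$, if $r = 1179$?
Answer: $-1153$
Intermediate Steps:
$S{\left(30 - 4 \right)} - r = \left(30 - 4\right) - 1179 = 26 - 1179 = -1153$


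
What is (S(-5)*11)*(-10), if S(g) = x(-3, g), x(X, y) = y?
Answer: 550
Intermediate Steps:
S(g) = g
(S(-5)*11)*(-10) = -5*11*(-10) = -55*(-10) = 550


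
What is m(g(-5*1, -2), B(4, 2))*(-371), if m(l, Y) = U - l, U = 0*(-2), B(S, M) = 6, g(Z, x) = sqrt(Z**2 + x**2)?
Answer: 371*sqrt(29) ≈ 1997.9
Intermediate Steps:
U = 0
m(l, Y) = -l (m(l, Y) = 0 - l = -l)
m(g(-5*1, -2), B(4, 2))*(-371) = -sqrt((-5*1)**2 + (-2)**2)*(-371) = -sqrt((-5)**2 + 4)*(-371) = -sqrt(25 + 4)*(-371) = -sqrt(29)*(-371) = 371*sqrt(29)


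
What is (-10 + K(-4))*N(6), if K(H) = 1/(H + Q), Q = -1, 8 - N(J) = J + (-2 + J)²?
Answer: 714/5 ≈ 142.80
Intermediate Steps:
N(J) = 8 - J - (-2 + J)² (N(J) = 8 - (J + (-2 + J)²) = 8 + (-J - (-2 + J)²) = 8 - J - (-2 + J)²)
K(H) = 1/(-1 + H) (K(H) = 1/(H - 1) = 1/(-1 + H))
(-10 + K(-4))*N(6) = (-10 + 1/(-1 - 4))*(8 - 1*6 - (-2 + 6)²) = (-10 + 1/(-5))*(8 - 6 - 1*4²) = (-10 - ⅕)*(8 - 6 - 1*16) = -51*(8 - 6 - 16)/5 = -51/5*(-14) = 714/5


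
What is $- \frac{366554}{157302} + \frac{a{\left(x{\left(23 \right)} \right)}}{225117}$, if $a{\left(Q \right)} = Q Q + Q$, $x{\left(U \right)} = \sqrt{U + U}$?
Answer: $- \frac{4583905607}{1967297463} + \frac{\sqrt{46}}{225117} \approx -2.33$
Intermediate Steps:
$x{\left(U \right)} = \sqrt{2} \sqrt{U}$ ($x{\left(U \right)} = \sqrt{2 U} = \sqrt{2} \sqrt{U}$)
$a{\left(Q \right)} = Q + Q^{2}$ ($a{\left(Q \right)} = Q^{2} + Q = Q + Q^{2}$)
$- \frac{366554}{157302} + \frac{a{\left(x{\left(23 \right)} \right)}}{225117} = - \frac{366554}{157302} + \frac{\sqrt{2} \sqrt{23} \left(1 + \sqrt{2} \sqrt{23}\right)}{225117} = \left(-366554\right) \frac{1}{157302} + \sqrt{46} \left(1 + \sqrt{46}\right) \frac{1}{225117} = - \frac{183277}{78651} + \frac{\sqrt{46} \left(1 + \sqrt{46}\right)}{225117}$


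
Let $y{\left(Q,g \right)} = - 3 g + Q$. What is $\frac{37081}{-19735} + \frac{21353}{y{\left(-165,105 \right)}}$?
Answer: $- \frac{87840067}{1894560} \approx -46.364$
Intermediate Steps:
$y{\left(Q,g \right)} = Q - 3 g$
$\frac{37081}{-19735} + \frac{21353}{y{\left(-165,105 \right)}} = \frac{37081}{-19735} + \frac{21353}{-165 - 315} = 37081 \left(- \frac{1}{19735}\right) + \frac{21353}{-165 - 315} = - \frac{37081}{19735} + \frac{21353}{-480} = - \frac{37081}{19735} + 21353 \left(- \frac{1}{480}\right) = - \frac{37081}{19735} - \frac{21353}{480} = - \frac{87840067}{1894560}$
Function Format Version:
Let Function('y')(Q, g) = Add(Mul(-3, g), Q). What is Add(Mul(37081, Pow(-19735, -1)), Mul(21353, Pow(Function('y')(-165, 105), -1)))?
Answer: Rational(-87840067, 1894560) ≈ -46.364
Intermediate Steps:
Function('y')(Q, g) = Add(Q, Mul(-3, g))
Add(Mul(37081, Pow(-19735, -1)), Mul(21353, Pow(Function('y')(-165, 105), -1))) = Add(Mul(37081, Pow(-19735, -1)), Mul(21353, Pow(Add(-165, Mul(-3, 105)), -1))) = Add(Mul(37081, Rational(-1, 19735)), Mul(21353, Pow(Add(-165, -315), -1))) = Add(Rational(-37081, 19735), Mul(21353, Pow(-480, -1))) = Add(Rational(-37081, 19735), Mul(21353, Rational(-1, 480))) = Add(Rational(-37081, 19735), Rational(-21353, 480)) = Rational(-87840067, 1894560)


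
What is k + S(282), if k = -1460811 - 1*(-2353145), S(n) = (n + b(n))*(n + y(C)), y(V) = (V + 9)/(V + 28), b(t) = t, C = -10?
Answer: 3154052/3 ≈ 1.0514e+6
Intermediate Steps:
y(V) = (9 + V)/(28 + V)
S(n) = 2*n*(-1/18 + n) (S(n) = (n + n)*(n + (9 - 10)/(28 - 10)) = (2*n)*(n - 1/18) = (2*n)*(-1/18 + n) = 2*n*(-1/18 + n))
k = 892334 (k = -1460811 + 2353145 = 892334)
k + S(282) = 892334 + (⅑)*282*(-1 + 18*282) = 892334 + (⅑)*282*(-1 + 5076) = 892334 + (⅑)*282*5075 = 892334 + 477050/3 = 3154052/3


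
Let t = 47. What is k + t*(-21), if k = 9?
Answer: -978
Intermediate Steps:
k + t*(-21) = 9 + 47*(-21) = 9 - 987 = -978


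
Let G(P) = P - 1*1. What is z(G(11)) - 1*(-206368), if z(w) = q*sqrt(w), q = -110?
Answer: 206368 - 110*sqrt(10) ≈ 2.0602e+5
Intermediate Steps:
G(P) = -1 + P (G(P) = P - 1 = -1 + P)
z(w) = -110*sqrt(w)
z(G(11)) - 1*(-206368) = -110*sqrt(-1 + 11) - 1*(-206368) = -110*sqrt(10) + 206368 = 206368 - 110*sqrt(10)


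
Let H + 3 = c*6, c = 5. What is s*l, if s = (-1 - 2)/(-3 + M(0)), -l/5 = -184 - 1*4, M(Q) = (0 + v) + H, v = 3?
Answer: -940/9 ≈ -104.44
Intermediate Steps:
H = 27 (H = -3 + 5*6 = -3 + 30 = 27)
M(Q) = 30 (M(Q) = (0 + 3) + 27 = 3 + 27 = 30)
l = 940 (l = -5*(-184 - 1*4) = -5*(-184 - 4) = -5*(-188) = 940)
s = -⅑ (s = (-1 - 2)/(-3 + 30) = -3/27 = -3*1/27 = -⅑ ≈ -0.11111)
s*l = -⅑*940 = -940/9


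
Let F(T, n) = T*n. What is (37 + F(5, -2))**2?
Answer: 729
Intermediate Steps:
(37 + F(5, -2))**2 = (37 + 5*(-2))**2 = (37 - 10)**2 = 27**2 = 729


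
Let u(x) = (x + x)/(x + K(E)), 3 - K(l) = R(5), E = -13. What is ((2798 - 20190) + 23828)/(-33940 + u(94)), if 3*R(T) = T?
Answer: -460174/2426569 ≈ -0.18964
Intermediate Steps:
R(T) = T/3
K(l) = 4/3 (K(l) = 3 - 5/3 = 4/3)
u(x) = 2*x/(4/3 + x) (u(x) = (x + x)/(x + 4/3) = (2*x)/(4/3 + x) = 2*x/(4/3 + x))
((2798 - 20190) + 23828)/(-33940 + u(94)) = ((2798 - 20190) + 23828)/(-33940 + 6*94/(4 + 3*94)) = (-17392 + 23828)/(-33940 + 6*94/(4 + 282)) = 6436/(-33940 + 6*94/286) = 6436/(-33940 + 6*94*(1/286)) = 6436/(-33940 + 282/143) = 6436/(-4853138/143) = 6436*(-143/4853138) = -460174/2426569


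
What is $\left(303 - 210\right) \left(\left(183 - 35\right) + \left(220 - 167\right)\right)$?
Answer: $18693$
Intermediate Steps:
$\left(303 - 210\right) \left(\left(183 - 35\right) + \left(220 - 167\right)\right) = 93 \left(\left(183 - 35\right) + 53\right) = 93 \left(148 + 53\right) = 93 \cdot 201 = 18693$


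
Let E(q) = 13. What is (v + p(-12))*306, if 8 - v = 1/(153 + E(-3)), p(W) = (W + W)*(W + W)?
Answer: 14832279/83 ≈ 1.7870e+5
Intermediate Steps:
p(W) = 4*W² (p(W) = (2*W)*(2*W) = 4*W²)
v = 1327/166 (v = 8 - 1/(153 + 13) = 8 - 1/166 = 1327/166 ≈ 7.9940)
(v + p(-12))*306 = (1327/166 + 4*(-12)²)*306 = (1327/166 + 4*144)*306 = (1327/166 + 576)*306 = (96943/166)*306 = 14832279/83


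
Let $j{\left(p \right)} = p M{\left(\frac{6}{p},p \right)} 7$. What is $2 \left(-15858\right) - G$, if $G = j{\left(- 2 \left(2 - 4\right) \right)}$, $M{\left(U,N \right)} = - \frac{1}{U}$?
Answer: $- \frac{95092}{3} \approx -31697.0$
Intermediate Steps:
$j{\left(p \right)} = - \frac{7 p^{2}}{6}$ ($j{\left(p \right)} = p \left(- \frac{1}{6 \frac{1}{p}}\right) 7 = p \left(- \frac{p}{6}\right) 7 = - \frac{p^{2}}{6} \cdot 7 = - \frac{7 p^{2}}{6}$)
$G = - \frac{56}{3}$ ($G = - \frac{7 \left(- 2 \left(2 - 4\right)\right)^{2}}{6} = - \frac{7 \left(\left(-2\right) \left(-2\right)\right)^{2}}{6} = - \frac{7 \cdot 4^{2}}{6} = \left(- \frac{7}{6}\right) 16 = - \frac{56}{3} \approx -18.667$)
$2 \left(-15858\right) - G = 2 \left(-15858\right) - - \frac{56}{3} = -31716 + \frac{56}{3} = - \frac{95092}{3}$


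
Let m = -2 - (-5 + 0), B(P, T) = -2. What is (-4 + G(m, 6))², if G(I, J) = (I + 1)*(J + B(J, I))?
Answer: 144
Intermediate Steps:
m = 3 (m = -2 - 1*(-5) = -2 + 5 = 3)
G(I, J) = (1 + I)*(-2 + J) (G(I, J) = (I + 1)*(J - 2) = (1 + I)*(-2 + J))
(-4 + G(m, 6))² = (-4 + (-2 + 6 - 2*3 + 3*6))² = (-4 + (-2 + 6 - 6 + 18))² = (-4 + 16)² = 12² = 144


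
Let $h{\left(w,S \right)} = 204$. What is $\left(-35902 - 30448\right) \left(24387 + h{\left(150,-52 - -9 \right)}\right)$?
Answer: $-1631612850$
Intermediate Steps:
$\left(-35902 - 30448\right) \left(24387 + h{\left(150,-52 - -9 \right)}\right) = \left(-35902 - 30448\right) \left(24387 + 204\right) = \left(-66350\right) 24591 = -1631612850$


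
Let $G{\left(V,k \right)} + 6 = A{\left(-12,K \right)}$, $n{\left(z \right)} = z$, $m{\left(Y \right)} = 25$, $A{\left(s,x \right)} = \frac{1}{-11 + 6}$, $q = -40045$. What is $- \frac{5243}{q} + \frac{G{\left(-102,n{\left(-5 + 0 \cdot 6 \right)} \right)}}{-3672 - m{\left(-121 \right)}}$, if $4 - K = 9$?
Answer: $\frac{3926330}{29609273} \approx 0.1326$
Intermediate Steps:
$K = -5$ ($K = 4 - 9 = -5$)
$A{\left(s,x \right)} = - \frac{1}{5}$ ($A{\left(s,x \right)} = \frac{1}{-5} = - \frac{1}{5}$)
$G{\left(V,k \right)} = - \frac{31}{5}$ ($G{\left(V,k \right)} = -6 - \frac{1}{5} = - \frac{31}{5}$)
$- \frac{5243}{q} + \frac{G{\left(-102,n{\left(-5 + 0 \cdot 6 \right)} \right)}}{-3672 - m{\left(-121 \right)}} = - \frac{5243}{-40045} - \frac{31}{5 \left(-3672 - 25\right)} = \left(-5243\right) \left(- \frac{1}{40045}\right) - \frac{31}{5 \left(-3672 - 25\right)} = \frac{5243}{40045} - \frac{31}{5 \left(-3697\right)} = \frac{5243}{40045} - - \frac{31}{18485} = \frac{5243}{40045} + \frac{31}{18485} = \frac{3926330}{29609273}$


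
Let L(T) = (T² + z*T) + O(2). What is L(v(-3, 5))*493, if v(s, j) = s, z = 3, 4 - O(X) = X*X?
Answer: 0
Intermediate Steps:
O(X) = 4 - X² (O(X) = 4 - X*X = 4 - X²)
L(T) = T² + 3*T (L(T) = (T² + 3*T) + (4 - 1*2²) = (T² + 3*T) + (4 - 1*4) = (T² + 3*T) + (4 - 4) = (T² + 3*T) + 0 = T² + 3*T)
L(v(-3, 5))*493 = -3*(3 - 3)*493 = -3*0*493 = 0*493 = 0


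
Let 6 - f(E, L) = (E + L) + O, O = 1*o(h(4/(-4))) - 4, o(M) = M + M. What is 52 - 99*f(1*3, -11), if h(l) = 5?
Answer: -740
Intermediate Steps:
o(M) = 2*M
O = 6 (O = 1*(2*5) - 4 = 1*10 - 4 = 10 - 4 = 6)
f(E, L) = -E - L (f(E, L) = 6 - ((E + L) + 6) = 6 - (6 + E + L) = 6 + (-6 - E - L) = -E - L)
52 - 99*f(1*3, -11) = 52 - 99*(-3 - 1*(-11)) = 52 - 99*(-1*3 + 11) = 52 - 99*(-3 + 11) = 52 - 99*8 = 52 - 792 = -740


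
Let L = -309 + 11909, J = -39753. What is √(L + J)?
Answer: I*√28153 ≈ 167.79*I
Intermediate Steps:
L = 11600
√(L + J) = √(11600 - 39753) = √(-28153) = I*√28153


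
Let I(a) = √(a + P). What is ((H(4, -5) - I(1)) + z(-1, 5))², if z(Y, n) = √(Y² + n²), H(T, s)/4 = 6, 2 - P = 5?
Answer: (24 + √26 - I*√2)² ≈ 844.75 - 82.304*I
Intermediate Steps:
P = -3 (P = 2 - 1*5 = 2 - 5 = -3)
H(T, s) = 24 (H(T, s) = 4*6 = 24)
I(a) = √(-3 + a) (I(a) = √(a - 3) = √(-3 + a))
((H(4, -5) - I(1)) + z(-1, 5))² = ((24 - √(-3 + 1)) + √((-1)² + 5²))² = ((24 - √(-2)) + √(1 + 25))² = ((24 - I*√2) + √26)² = (24 + √26 - I*√2)²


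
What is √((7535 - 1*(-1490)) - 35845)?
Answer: 6*I*√745 ≈ 163.77*I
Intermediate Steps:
√((7535 - 1*(-1490)) - 35845) = √((7535 + 1490) - 35845) = √(9025 - 35845) = √(-26820) = 6*I*√745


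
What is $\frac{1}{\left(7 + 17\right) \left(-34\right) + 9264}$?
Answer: $\frac{1}{8448} \approx 0.00011837$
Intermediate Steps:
$\frac{1}{\left(7 + 17\right) \left(-34\right) + 9264} = \frac{1}{24 \left(-34\right) + 9264} = \frac{1}{-816 + 9264} = \frac{1}{8448}$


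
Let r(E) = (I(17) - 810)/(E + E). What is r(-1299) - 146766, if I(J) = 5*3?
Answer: -127099091/866 ≈ -1.4677e+5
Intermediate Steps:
I(J) = 15
r(E) = -795/(2*E) (r(E) = (15 - 810)/(E + E) = -795*1/(2*E) = -795/(2*E))
r(-1299) - 146766 = -795/2/(-1299) - 146766 = -795/2*(-1/1299) - 146766 = 265/866 - 146766 = -127099091/866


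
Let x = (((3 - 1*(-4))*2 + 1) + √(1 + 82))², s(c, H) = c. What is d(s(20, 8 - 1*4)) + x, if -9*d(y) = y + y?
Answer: 2732/9 + 30*√83 ≈ 576.87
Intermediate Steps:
d(y) = -2*y/9 (d(y) = -(y + y)/9 = -2*y/9)
x = (15 + √83)² (x = (((3 + 4)*2 + 1) + √83)² = ((7*2 + 1) + √83)² = ((14 + 1) + √83)² = (15 + √83)² ≈ 581.31)
d(s(20, 8 - 1*4)) + x = -2/9*20 + (15 + √83)² = -40/9 + (15 + √83)²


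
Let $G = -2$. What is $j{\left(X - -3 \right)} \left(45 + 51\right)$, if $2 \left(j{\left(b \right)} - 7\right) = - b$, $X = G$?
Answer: $624$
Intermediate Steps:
$X = -2$
$j{\left(b \right)} = 7 - \frac{b}{2}$ ($j{\left(b \right)} = 7 + \frac{\left(-1\right) b}{2} = 7 - \frac{b}{2}$)
$j{\left(X - -3 \right)} \left(45 + 51\right) = \left(7 - \frac{-2 - -3}{2}\right) \left(45 + 51\right) = \left(7 - \frac{-2 + 3}{2}\right) 96 = \left(7 - \frac{1}{2}\right) 96 = \frac{13}{2} \cdot 96 = 624$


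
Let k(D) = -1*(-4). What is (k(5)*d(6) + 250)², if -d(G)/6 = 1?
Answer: 51076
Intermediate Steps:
k(D) = 4
d(G) = -6 (d(G) = -6*1 = -6)
(k(5)*d(6) + 250)² = (4*(-6) + 250)² = (-24 + 250)² = 226² = 51076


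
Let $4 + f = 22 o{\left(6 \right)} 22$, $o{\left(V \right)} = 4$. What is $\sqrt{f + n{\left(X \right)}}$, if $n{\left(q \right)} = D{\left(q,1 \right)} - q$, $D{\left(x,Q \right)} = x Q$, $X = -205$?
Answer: $2 \sqrt{483} \approx 43.955$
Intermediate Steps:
$D{\left(x,Q \right)} = Q x$
$f = 1932$ ($f = -4 + 22 \cdot 4 \cdot 22 = -4 + 88 \cdot 22 = -4 + 1936 = 1932$)
$n{\left(q \right)} = 0$ ($n{\left(q \right)} = 1 q - q = q - q = 0$)
$\sqrt{f + n{\left(X \right)}} = \sqrt{1932 + 0} = \sqrt{1932} = 2 \sqrt{483}$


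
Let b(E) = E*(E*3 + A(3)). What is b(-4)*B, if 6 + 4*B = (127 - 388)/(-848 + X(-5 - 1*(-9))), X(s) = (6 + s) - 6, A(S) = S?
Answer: -43227/844 ≈ -51.217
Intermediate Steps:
b(E) = E*(3 + 3*E) (b(E) = E*(E*3 + 3) = E*(3*E + 3) = E*(3 + 3*E))
X(s) = s
B = -4803/3376 (B = -3/2 + ((127 - 388)/(-848 + (-5 - 1*(-9))))/4 = -3/2 + (-261/(-848 + (-5 + 9)))/4 = -3/2 + (-261/(-848 + 4))/4 = -3/2 + (-261/(-844))/4 = -3/2 + (-261*(-1/844))/4 = -3/2 + (1/4)*(261/844) = -3/2 + 261/3376 = -4803/3376 ≈ -1.4227)
b(-4)*B = (3*(-4)*(1 - 4))*(-4803/3376) = (3*(-4)*(-3))*(-4803/3376) = 36*(-4803/3376) = -43227/844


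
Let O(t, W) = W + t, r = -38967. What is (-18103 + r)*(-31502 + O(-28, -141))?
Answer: 1807463970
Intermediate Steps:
(-18103 + r)*(-31502 + O(-28, -141)) = (-18103 - 38967)*(-31502 + (-141 - 28)) = -57070*(-31502 - 169) = -57070*(-31671) = 1807463970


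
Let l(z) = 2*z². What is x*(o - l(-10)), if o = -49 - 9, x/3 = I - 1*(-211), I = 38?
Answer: -192726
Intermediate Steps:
x = 747 (x = 3*(38 - 1*(-211)) = 3*(38 + 211) = 3*249 = 747)
o = -58
x*(o - l(-10)) = 747*(-58 - 2*(-10)²) = 747*(-58 - 2*100) = 747*(-58 - 1*200) = 747*(-58 - 200) = 747*(-258) = -192726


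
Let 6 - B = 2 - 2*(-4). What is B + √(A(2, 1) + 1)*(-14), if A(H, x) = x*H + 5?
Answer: -4 - 28*√2 ≈ -43.598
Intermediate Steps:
A(H, x) = 5 + H*x (A(H, x) = H*x + 5 = 5 + H*x)
B = -4 (B = 6 - (2 - 2*(-4)) = 6 - (2 + 8) = 6 - 1*10 = 6 - 10 = -4)
B + √(A(2, 1) + 1)*(-14) = -4 + √((5 + 2*1) + 1)*(-14) = -4 + √((5 + 2) + 1)*(-14) = -4 + √(7 + 1)*(-14) = -4 + √8*(-14) = -4 + (2*√2)*(-14) = -4 - 28*√2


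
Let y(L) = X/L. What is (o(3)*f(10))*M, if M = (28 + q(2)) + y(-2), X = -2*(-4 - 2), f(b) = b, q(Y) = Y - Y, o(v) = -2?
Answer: -440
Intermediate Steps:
q(Y) = 0
X = 12 (X = -2*(-6) = 12)
y(L) = 12/L
M = 22 (M = (28 + 0) + 12/(-2) = 28 + 12*(-½) = 28 - 6 = 22)
(o(3)*f(10))*M = -2*10*22 = -20*22 = -440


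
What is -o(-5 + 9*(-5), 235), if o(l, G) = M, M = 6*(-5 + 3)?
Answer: 12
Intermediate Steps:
M = -12 (M = 6*(-2) = -12)
o(l, G) = -12
-o(-5 + 9*(-5), 235) = -1*(-12) = 12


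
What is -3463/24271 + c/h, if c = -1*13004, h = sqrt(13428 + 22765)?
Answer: -3463/24271 - 13004*sqrt(36193)/36193 ≈ -68.497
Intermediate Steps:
h = sqrt(36193) ≈ 190.24
c = -13004
-3463/24271 + c/h = -3463/24271 - 13004*sqrt(36193)/36193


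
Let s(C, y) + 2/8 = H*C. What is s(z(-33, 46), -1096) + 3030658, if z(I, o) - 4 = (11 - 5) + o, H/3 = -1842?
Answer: 10884807/4 ≈ 2.7212e+6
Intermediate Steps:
H = -5526 (H = 3*(-1842) = -5526)
z(I, o) = 10 + o (z(I, o) = 4 + ((11 - 5) + o) = 4 + (6 + o) = 10 + o)
s(C, y) = -1/4 - 5526*C
s(z(-33, 46), -1096) + 3030658 = (-1/4 - 5526*(10 + 46)) + 3030658 = (-1/4 - 5526*56) + 3030658 = (-1/4 - 309456) + 3030658 = -1237825/4 + 3030658 = 10884807/4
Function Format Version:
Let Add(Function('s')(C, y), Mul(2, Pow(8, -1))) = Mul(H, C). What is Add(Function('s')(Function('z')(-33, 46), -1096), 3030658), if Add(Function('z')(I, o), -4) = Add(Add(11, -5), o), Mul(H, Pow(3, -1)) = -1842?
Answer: Rational(10884807, 4) ≈ 2.7212e+6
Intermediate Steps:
H = -5526 (H = Mul(3, -1842) = -5526)
Function('z')(I, o) = Add(10, o) (Function('z')(I, o) = Add(4, Add(Add(11, -5), o)) = Add(4, Add(6, o)) = Add(10, o))
Function('s')(C, y) = Add(Rational(-1, 4), Mul(-5526, C))
Add(Function('s')(Function('z')(-33, 46), -1096), 3030658) = Add(Add(Rational(-1, 4), Mul(-5526, Add(10, 46))), 3030658) = Add(Add(Rational(-1, 4), Mul(-5526, 56)), 3030658) = Add(Add(Rational(-1, 4), -309456), 3030658) = Add(Rational(-1237825, 4), 3030658) = Rational(10884807, 4)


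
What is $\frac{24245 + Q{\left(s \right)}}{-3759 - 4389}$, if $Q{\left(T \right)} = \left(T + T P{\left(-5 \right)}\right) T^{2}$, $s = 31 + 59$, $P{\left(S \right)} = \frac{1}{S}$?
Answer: $- \frac{607445}{8148} \approx -74.551$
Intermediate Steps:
$s = 90$
$Q{\left(T \right)} = \frac{4 T^{3}}{5}$ ($Q{\left(T \right)} = \left(T + \frac{T}{-5}\right) T^{2} = \left(T + T \left(- \frac{1}{5}\right)\right) T^{2} = \left(T - \frac{T}{5}\right) T^{2} = \frac{4 T}{5} T^{2} = \frac{4 T^{3}}{5}$)
$\frac{24245 + Q{\left(s \right)}}{-3759 - 4389} = \frac{24245 + \frac{4 \cdot 90^{3}}{5}}{-3759 - 4389} = \frac{24245 + \frac{4}{5} \cdot 729000}{-8148} = \left(24245 + 583200\right) \left(- \frac{1}{8148}\right) = 607445 \left(- \frac{1}{8148}\right) = - \frac{607445}{8148}$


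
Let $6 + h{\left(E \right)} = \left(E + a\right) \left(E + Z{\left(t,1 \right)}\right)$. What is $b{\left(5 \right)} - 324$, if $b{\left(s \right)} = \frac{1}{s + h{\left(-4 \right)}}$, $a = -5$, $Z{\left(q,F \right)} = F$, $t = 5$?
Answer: $- \frac{8423}{26} \approx -323.96$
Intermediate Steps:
$h{\left(E \right)} = -6 + \left(1 + E\right) \left(-5 + E\right)$ ($h{\left(E \right)} = -6 + \left(E - 5\right) \left(E + 1\right) = -6 + \left(-5 + E\right) \left(1 + E\right) = -6 + \left(1 + E\right) \left(-5 + E\right)$)
$b{\left(s \right)} = \frac{1}{21 + s}$ ($b{\left(s \right)} = \frac{1}{s - \left(-5 - 16\right)} = \frac{1}{s + \left(-11 + 16 + 16\right)} = \frac{1}{s + 21} = \frac{1}{21 + s}$)
$b{\left(5 \right)} - 324 = \frac{1}{21 + 5} - 324 = \frac{1}{26} - 324 = - \frac{8423}{26}$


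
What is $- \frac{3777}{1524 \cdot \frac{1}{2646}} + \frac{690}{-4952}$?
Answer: $- \frac{2062127181}{314452} \approx -6557.8$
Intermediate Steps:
$- \frac{3777}{1524 \cdot \frac{1}{2646}} + \frac{690}{-4952} = - \frac{3777}{1524 \cdot \frac{1}{2646}} + 690 \left(- \frac{1}{4952}\right) = - \frac{3777}{\frac{254}{441}} - \frac{345}{2476} = \left(-3777\right) \frac{441}{254} - \frac{345}{2476} = - \frac{1665657}{254} - \frac{345}{2476} = - \frac{2062127181}{314452}$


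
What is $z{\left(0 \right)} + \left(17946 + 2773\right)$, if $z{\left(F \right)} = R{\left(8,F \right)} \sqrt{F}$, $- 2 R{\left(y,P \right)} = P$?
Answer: $20719$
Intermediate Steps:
$R{\left(y,P \right)} = - \frac{P}{2}$
$z{\left(F \right)} = - \frac{F^{\frac{3}{2}}}{2}$ ($z{\left(F \right)} = - \frac{F}{2} \sqrt{F} = - \frac{F^{\frac{3}{2}}}{2}$)
$z{\left(0 \right)} + \left(17946 + 2773\right) = - \frac{0^{\frac{3}{2}}}{2} + \left(17946 + 2773\right) = \left(- \frac{1}{2}\right) 0 + 20719 = 0 + 20719 = 20719$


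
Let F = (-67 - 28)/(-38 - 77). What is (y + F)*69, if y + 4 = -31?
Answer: -2358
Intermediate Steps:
y = -35 (y = -4 - 31 = -35)
F = 19/23 (F = -95/(-115) = -95*(-1/115) = 19/23 ≈ 0.82609)
(y + F)*69 = (-35 + 19/23)*69 = -786/23*69 = -2358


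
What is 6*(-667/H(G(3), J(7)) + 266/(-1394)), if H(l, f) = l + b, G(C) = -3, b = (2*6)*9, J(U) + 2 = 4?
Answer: -957728/24395 ≈ -39.259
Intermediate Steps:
J(U) = 2 (J(U) = -2 + 4 = 2)
b = 108 (b = 12*9 = 108)
H(l, f) = 108 + l (H(l, f) = l + 108 = 108 + l)
6*(-667/H(G(3), J(7)) + 266/(-1394)) = 6*(-667/(108 - 3) + 266/(-1394)) = 6*(-667/105 + 266*(-1/1394)) = 6*(-667*1/105 - 133/697) = 6*(-667/105 - 133/697) = 6*(-478864/73185) = -957728/24395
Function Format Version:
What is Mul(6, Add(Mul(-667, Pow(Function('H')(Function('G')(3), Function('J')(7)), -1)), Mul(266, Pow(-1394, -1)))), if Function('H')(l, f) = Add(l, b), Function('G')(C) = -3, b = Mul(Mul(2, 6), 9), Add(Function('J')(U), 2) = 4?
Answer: Rational(-957728, 24395) ≈ -39.259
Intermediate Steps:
Function('J')(U) = 2 (Function('J')(U) = Add(-2, 4) = 2)
b = 108 (b = Mul(12, 9) = 108)
Function('H')(l, f) = Add(108, l) (Function('H')(l, f) = Add(l, 108) = Add(108, l))
Mul(6, Add(Mul(-667, Pow(Function('H')(Function('G')(3), Function('J')(7)), -1)), Mul(266, Pow(-1394, -1)))) = Mul(6, Add(Mul(-667, Pow(Add(108, -3), -1)), Mul(266, Pow(-1394, -1)))) = Mul(6, Add(Mul(-667, Pow(105, -1)), Mul(266, Rational(-1, 1394)))) = Mul(6, Add(Mul(-667, Rational(1, 105)), Rational(-133, 697))) = Mul(6, Add(Rational(-667, 105), Rational(-133, 697))) = Mul(6, Rational(-478864, 73185)) = Rational(-957728, 24395)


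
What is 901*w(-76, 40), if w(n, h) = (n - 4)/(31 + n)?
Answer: 14416/9 ≈ 1601.8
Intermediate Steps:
w(n, h) = (-4 + n)/(31 + n)
901*w(-76, 40) = 901*((-4 - 76)/(31 - 76)) = 901*(-80/(-45)) = 901*(-1/45*(-80)) = 901*(16/9) = 14416/9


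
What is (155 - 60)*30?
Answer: 2850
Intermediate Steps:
(155 - 60)*30 = 95*30 = 2850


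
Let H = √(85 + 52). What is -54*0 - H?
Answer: -√137 ≈ -11.705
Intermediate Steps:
H = √137 ≈ 11.705
-54*0 - H = -54*0 - √137 = 0 - √137 = -√137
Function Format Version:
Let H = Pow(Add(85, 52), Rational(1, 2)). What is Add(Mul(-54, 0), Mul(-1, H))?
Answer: Mul(-1, Pow(137, Rational(1, 2))) ≈ -11.705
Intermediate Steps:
H = Pow(137, Rational(1, 2)) ≈ 11.705
Add(Mul(-54, 0), Mul(-1, H)) = Add(Mul(-54, 0), Mul(-1, Pow(137, Rational(1, 2)))) = Add(0, Mul(-1, Pow(137, Rational(1, 2)))) = Mul(-1, Pow(137, Rational(1, 2)))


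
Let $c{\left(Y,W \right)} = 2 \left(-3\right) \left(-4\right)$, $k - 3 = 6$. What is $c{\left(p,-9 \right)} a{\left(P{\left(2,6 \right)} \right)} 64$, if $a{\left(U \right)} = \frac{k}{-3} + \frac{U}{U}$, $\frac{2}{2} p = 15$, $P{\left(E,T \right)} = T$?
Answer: $-3072$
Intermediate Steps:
$k = 9$ ($k = 3 + 6 = 9$)
$p = 15$
$c{\left(Y,W \right)} = 24$ ($c{\left(Y,W \right)} = \left(-6\right) \left(-4\right) = 24$)
$a{\left(U \right)} = -2$ ($a{\left(U \right)} = \frac{9}{-3} + \frac{U}{U} = 9 \left(- \frac{1}{3}\right) + 1 = -3 + 1 = -2$)
$c{\left(p,-9 \right)} a{\left(P{\left(2,6 \right)} \right)} 64 = 24 \left(-2\right) 64 = \left(-48\right) 64 = -3072$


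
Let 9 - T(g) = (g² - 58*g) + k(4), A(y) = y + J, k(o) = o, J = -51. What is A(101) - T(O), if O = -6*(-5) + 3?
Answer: -780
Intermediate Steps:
A(y) = -51 + y (A(y) = y - 51 = -51 + y)
O = 33 (O = 30 + 3 = 33)
T(g) = 5 - g² + 58*g (T(g) = 9 - ((g² - 58*g) + 4) = 9 - (4 + g² - 58*g) = 9 + (-4 - g² + 58*g) = 5 - g² + 58*g)
A(101) - T(O) = (-51 + 101) - (5 - 1*33² + 58*33) = 50 - (5 - 1*1089 + 1914) = 50 - (5 - 1089 + 1914) = 50 - 1*830 = 50 - 830 = -780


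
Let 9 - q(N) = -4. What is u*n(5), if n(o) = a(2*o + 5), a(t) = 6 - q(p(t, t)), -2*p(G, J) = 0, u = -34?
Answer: 238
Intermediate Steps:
p(G, J) = 0 (p(G, J) = -1/2*0 = 0)
q(N) = 13 (q(N) = 9 - 1*(-4) = 9 + 4 = 13)
a(t) = -7 (a(t) = 6 - 1*13 = 6 - 13 = -7)
n(o) = -7
u*n(5) = -34*(-7) = 238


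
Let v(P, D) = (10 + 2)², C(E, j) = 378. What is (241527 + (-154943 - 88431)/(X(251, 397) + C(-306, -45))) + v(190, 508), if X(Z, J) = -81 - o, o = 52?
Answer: 58966021/245 ≈ 2.4068e+5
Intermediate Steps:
X(Z, J) = -133 (X(Z, J) = -81 - 1*52 = -81 - 52 = -133)
v(P, D) = 144 (v(P, D) = 12² = 144)
(241527 + (-154943 - 88431)/(X(251, 397) + C(-306, -45))) + v(190, 508) = (241527 + (-154943 - 88431)/(-133 + 378)) + 144 = (241527 - 243374/245) + 144 = 58930741/245 + 144 = 58966021/245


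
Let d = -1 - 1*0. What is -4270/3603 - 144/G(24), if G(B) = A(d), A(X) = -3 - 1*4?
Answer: 488942/25221 ≈ 19.386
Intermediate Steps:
d = -1 (d = -1 + 0 = -1)
A(X) = -7 (A(X) = -3 - 4 = -7)
G(B) = -7
-4270/3603 - 144/G(24) = -4270/3603 - 144/(-7) = -4270*1/3603 - 144*(-⅐) = -4270/3603 + 144/7 = 488942/25221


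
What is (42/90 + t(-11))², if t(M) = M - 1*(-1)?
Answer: 20449/225 ≈ 90.884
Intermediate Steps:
t(M) = 1 + M (t(M) = M + 1 = 1 + M)
(42/90 + t(-11))² = (42/90 + (1 - 11))² = (42*(1/90) - 10)² = (7/15 - 10)² = (-143/15)² = 20449/225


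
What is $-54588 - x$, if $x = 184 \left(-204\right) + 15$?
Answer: $-17067$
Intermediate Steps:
$x = -37521$ ($x = -37536 + 15 = -37521$)
$-54588 - x = -54588 - -37521 = -54588 + 37521 = -17067$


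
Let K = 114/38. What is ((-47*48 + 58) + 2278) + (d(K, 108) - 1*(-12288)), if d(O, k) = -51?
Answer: 12317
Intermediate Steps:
K = 3 (K = 114*(1/38) = 3)
((-47*48 + 58) + 2278) + (d(K, 108) - 1*(-12288)) = ((-47*48 + 58) + 2278) + (-51 - 1*(-12288)) = ((-2256 + 58) + 2278) + (-51 + 12288) = (-2198 + 2278) + 12237 = 80 + 12237 = 12317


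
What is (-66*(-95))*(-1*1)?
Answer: -6270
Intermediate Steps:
(-66*(-95))*(-1*1) = 6270*(-1) = -6270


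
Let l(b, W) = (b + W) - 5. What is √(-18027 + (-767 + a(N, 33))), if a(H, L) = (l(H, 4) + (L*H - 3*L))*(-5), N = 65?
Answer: 4*I*√1834 ≈ 171.3*I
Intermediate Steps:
l(b, W) = -5 + W + b (l(b, W) = (W + b) - 5 = -5 + W + b)
a(H, L) = 5 - 5*H + 15*L - 5*H*L (a(H, L) = ((-5 + 4 + H) + (L*H - 3*L))*(-5) = ((-1 + H) + (H*L - 3*L))*(-5) = ((-1 + H) + (-3*L + H*L))*(-5) = (-1 + H - 3*L + H*L)*(-5) = 5 - 5*H + 15*L - 5*H*L)
√(-18027 + (-767 + a(N, 33))) = √(-18027 + (-767 + (5 - 5*65 + 15*33 - 5*65*33))) = √(-18027 + (-767 + (5 - 325 + 495 - 10725))) = √(-18027 + (-767 - 10550)) = √(-18027 - 11317) = √(-29344) = 4*I*√1834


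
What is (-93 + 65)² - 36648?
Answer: -35864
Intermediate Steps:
(-93 + 65)² - 36648 = (-28)² - 36648 = 784 - 36648 = -35864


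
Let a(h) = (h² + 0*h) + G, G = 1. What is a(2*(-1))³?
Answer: 125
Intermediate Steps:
a(h) = 1 + h² (a(h) = (h² + 0*h) + 1 = (h² + 0) + 1 = h² + 1 = 1 + h²)
a(2*(-1))³ = (1 + (2*(-1))²)³ = (1 + (-2)²)³ = (1 + 4)³ = 5³ = 125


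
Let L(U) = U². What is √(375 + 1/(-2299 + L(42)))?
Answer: 4*√6708365/535 ≈ 19.365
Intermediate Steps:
√(375 + 1/(-2299 + L(42))) = √(375 + 1/(-2299 + 42²)) = √(375 + 1/(-2299 + 1764)) = √(375 + 1/(-535)) = √(375 - 1/535) = √(200624/535) = 4*√6708365/535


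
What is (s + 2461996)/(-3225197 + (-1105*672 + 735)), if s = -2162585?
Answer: -299411/3967022 ≈ -0.075475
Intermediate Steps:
(s + 2461996)/(-3225197 + (-1105*672 + 735)) = (-2162585 + 2461996)/(-3225197 + (-1105*672 + 735)) = 299411/(-3225197 + (-742560 + 735)) = 299411/(-3225197 - 741825) = 299411/(-3967022) = 299411*(-1/3967022) = -299411/3967022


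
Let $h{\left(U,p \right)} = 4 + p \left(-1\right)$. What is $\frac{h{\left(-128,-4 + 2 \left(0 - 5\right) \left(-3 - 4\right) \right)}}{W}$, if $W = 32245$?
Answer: $- \frac{62}{32245} \approx -0.0019228$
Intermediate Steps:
$h{\left(U,p \right)} = 4 - p$
$\frac{h{\left(-128,-4 + 2 \left(0 - 5\right) \left(-3 - 4\right) \right)}}{W} = \frac{4 - \left(-4 + 2 \left(0 - 5\right) \left(-3 - 4\right)\right)}{32245} = \left(4 - \left(-4 + 2 \left(\left(-5\right) \left(-7\right)\right)\right)\right) \frac{1}{32245} = \left(4 - \left(-4 + 2 \cdot 35\right)\right) \frac{1}{32245} = \left(4 - \left(-4 + 70\right)\right) \frac{1}{32245} = \left(4 - 66\right) \frac{1}{32245} = \left(-62\right) \frac{1}{32245} = - \frac{62}{32245}$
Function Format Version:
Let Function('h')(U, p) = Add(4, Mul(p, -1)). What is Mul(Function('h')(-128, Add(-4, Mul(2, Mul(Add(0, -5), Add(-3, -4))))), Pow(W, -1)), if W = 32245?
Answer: Rational(-62, 32245) ≈ -0.0019228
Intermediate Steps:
Function('h')(U, p) = Add(4, Mul(-1, p))
Mul(Function('h')(-128, Add(-4, Mul(2, Mul(Add(0, -5), Add(-3, -4))))), Pow(W, -1)) = Mul(Add(4, Mul(-1, Add(-4, Mul(2, Mul(Add(0, -5), Add(-3, -4)))))), Pow(32245, -1)) = Mul(Add(4, Mul(-1, Add(-4, Mul(2, Mul(-5, -7))))), Rational(1, 32245)) = Mul(Add(4, Mul(-1, Add(-4, Mul(2, 35)))), Rational(1, 32245)) = Mul(Add(4, Mul(-1, Add(-4, 70))), Rational(1, 32245)) = Mul(Add(4, Mul(-1, 66)), Rational(1, 32245)) = Mul(Add(4, -66), Rational(1, 32245)) = Mul(-62, Rational(1, 32245)) = Rational(-62, 32245)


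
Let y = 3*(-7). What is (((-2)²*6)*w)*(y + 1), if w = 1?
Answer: -480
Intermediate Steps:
y = -21
(((-2)²*6)*w)*(y + 1) = (((-2)²*6)*1)*(-21 + 1) = ((4*6)*1)*(-20) = (24*1)*(-20) = 24*(-20) = -480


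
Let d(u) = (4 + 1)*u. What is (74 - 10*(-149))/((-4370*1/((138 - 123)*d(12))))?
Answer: -6120/19 ≈ -322.11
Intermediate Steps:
d(u) = 5*u
(74 - 10*(-149))/((-4370*1/((138 - 123)*d(12)))) = (74 - 10*(-149))/((-4370*1/(60*(138 - 123)))) = (74 + 1490)/((-4370/(60*15))) = 1564/((-4370/900)) = 1564/((-4370*1/900)) = 1564/(-437/90) = 1564*(-90/437) = -6120/19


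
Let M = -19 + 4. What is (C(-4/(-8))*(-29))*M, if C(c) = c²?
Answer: 435/4 ≈ 108.75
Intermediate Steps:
M = -15
(C(-4/(-8))*(-29))*M = ((-4/(-8))²*(-29))*(-15) = ((-4*(-⅛))²*(-29))*(-15) = ((½)²*(-29))*(-15) = ((¼)*(-29))*(-15) = -29/4*(-15) = 435/4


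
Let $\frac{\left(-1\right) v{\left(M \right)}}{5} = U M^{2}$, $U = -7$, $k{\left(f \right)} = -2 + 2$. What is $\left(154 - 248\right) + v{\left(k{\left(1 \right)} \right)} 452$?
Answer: $-94$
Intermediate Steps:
$k{\left(f \right)} = 0$
$v{\left(M \right)} = 35 M^{2}$ ($v{\left(M \right)} = - 5 \left(- 7 M^{2}\right) = 35 M^{2}$)
$\left(154 - 248\right) + v{\left(k{\left(1 \right)} \right)} 452 = \left(154 - 248\right) + 35 \cdot 0^{2} \cdot 452 = \left(154 - 248\right) + 35 \cdot 0 \cdot 452 = -94 + 0 \cdot 452 = -94 + 0 = -94$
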